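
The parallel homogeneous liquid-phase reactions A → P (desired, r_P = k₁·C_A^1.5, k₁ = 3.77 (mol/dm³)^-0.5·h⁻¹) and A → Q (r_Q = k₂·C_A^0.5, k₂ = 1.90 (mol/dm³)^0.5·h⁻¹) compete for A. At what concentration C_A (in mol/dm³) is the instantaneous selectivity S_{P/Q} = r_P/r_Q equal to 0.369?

0.186 mol/dm³

S_{P/Q} = (k₁/k₂)·C_A ⇒ C_A = S·k₂/k₁.
= 0.369×1.90/3.77 = 0.186 mol/dm³.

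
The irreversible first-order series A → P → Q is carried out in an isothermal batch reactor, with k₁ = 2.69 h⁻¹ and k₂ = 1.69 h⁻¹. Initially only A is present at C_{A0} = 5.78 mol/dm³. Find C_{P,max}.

For a first-order series the maximum intermediate yield is C_{P,max}/C_{A0} = (k₁/k₂)^[k₂/(k₂−k₁)].
= (2.69/1.69)^(1.69/(1.69−2.69)) = (1.592)^(-1.690) = 0.4559.
C_{P,max} = 0.4559×5.78 = 2.63 mol/dm³.

2.63 mol/dm³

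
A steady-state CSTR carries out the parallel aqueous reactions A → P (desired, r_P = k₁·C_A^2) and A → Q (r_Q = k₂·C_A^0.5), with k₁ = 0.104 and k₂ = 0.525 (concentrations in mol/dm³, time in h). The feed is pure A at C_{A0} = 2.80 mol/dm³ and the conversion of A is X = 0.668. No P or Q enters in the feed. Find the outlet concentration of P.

0.282 mol/dm³

Exit C_A = C_{A0}(1−X) = 2.80×0.332 = 0.9296 mol/dm³.
In a CSTR the entire volume is at exit conditions, so r_P = 0.104×0.9296^2 = 0.08987 and r_Q = 0.525×0.9296^0.5 = 0.5062.
Fraction of consumed A going to P: r_P/(r_P+r_Q) = 0.1508.
C_P = 0.1508·C_{A0}·X = 0.1508×2.80×0.668 = 0.282 mol/dm³.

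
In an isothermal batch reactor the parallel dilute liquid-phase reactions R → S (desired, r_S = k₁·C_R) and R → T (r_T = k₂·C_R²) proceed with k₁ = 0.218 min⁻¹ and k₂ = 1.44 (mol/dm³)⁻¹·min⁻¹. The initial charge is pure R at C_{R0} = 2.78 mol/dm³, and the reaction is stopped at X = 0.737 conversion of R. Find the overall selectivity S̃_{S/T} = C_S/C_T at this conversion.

C_R = C_{R0}(1−X) = 0.7311 mol/dm³.
Along a PFR/batch, dC_S/dC_R = −r_S/(r_S+r_T) = −k₁/(k₁+k₂·C_R).
Integrating from C_{R0} to C_R: C_S = (0.218/1.44)·ln[(0.218+1.44·2.78)/(0.218+1.44·0.731)] = 0.1514·ln(4.221/1.271) = 0.1817 mol/dm³.
C_T = (C_{R0}−C_R)−C_S = 1.867 mol/dm³; S̃_{S/T} = 0.1817/1.867 = 0.0973.

0.0973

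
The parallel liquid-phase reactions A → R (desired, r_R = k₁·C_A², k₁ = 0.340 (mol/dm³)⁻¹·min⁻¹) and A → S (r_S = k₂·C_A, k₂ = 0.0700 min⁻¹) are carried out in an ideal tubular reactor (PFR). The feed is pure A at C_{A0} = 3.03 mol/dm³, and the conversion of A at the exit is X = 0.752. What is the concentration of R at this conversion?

C_A = C_{A0}(1−X) = 0.7514 mol/dm³.
Along a PFR/batch, dC_S/dC_A = −r_S/(r_R+r_S) = −k₂/(k₂+k₁·C_A).
Integrating from C_{A0} to C_A: C_S = (0.0700/0.340)·ln[(0.0700+0.340·3.03)/(0.0700+0.340·0.751)] = 0.2059·ln(1.100/0.3255) = 0.2507 mol/dm³.
Then C_R = (C_{A0}−C_A) − C_S = 2.279 − 0.2507 = 2.028 mol/dm³.

2.03 mol/dm³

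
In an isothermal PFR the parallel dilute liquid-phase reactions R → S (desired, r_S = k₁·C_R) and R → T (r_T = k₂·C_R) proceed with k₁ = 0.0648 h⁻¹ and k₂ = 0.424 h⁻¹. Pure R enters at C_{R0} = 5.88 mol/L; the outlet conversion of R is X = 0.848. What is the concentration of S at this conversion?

0.661 mol/L

C_R = C_{R0}(1−X) = 0.8938 mol/L.
Both paths are first order in R, so the instantaneous fraction to S is constant: dC_S/d(−C_R) = k₁/(k₁+k₂) = 0.1326.
C_S = 0.1326·(C_{R0}−C_R) = 0.1326×4.986 = 0.661 mol/L.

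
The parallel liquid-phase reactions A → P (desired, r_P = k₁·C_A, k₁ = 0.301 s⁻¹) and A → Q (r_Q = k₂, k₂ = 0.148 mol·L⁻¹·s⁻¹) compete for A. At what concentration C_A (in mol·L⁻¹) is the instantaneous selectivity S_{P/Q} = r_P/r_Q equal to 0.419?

S_{P/Q} = (k₁/k₂)·C_A ⇒ C_A = S·k₂/k₁.
= 0.419×0.148/0.301 = 0.206 mol·L⁻¹.

0.206 mol·L⁻¹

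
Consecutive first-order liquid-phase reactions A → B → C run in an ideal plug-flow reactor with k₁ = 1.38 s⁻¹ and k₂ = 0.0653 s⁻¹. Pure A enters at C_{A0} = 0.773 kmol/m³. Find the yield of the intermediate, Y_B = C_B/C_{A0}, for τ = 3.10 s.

0.843

The intermediate concentration in a first-order A→B→C sequence is C_B = k₁C_{A0}(e^(−k₁τ) − e^(−k₂τ))/(k₂−k₁).
e^(−k₁τ) = e^(−1.38×3.10) = e^(−4.278) = 0.01387; e^(−k₂τ) = e^(−0.2024) = 0.8167.
C_B = 1.38×0.773/(0.0653−1.38) × (0.01387−0.8167) = (-0.8114)×(-0.8029) = 0.6514 kmol/m³.
Y_B = C_B/C_{A0} = 0.6514/0.773 = 0.843.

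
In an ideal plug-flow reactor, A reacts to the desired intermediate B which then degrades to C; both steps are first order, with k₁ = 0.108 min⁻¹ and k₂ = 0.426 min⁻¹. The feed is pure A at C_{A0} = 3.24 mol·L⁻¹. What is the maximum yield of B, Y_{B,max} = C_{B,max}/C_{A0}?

At the optimum, C_{B,max}/C_{A0} = (k₁/k₂)^[k₂/(k₂−k₁)].
= (0.108/0.426)^(0.426/(0.426−0.108)) = (0.2535)^(1.340) = 0.1591.

0.159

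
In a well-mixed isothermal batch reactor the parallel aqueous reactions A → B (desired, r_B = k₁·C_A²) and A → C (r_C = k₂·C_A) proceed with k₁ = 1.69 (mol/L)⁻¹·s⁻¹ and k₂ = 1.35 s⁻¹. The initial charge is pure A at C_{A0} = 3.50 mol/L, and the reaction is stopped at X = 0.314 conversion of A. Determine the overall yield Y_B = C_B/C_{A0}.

0.247

C_A = C_{A0}(1−X) = 2.401 mol/L.
Along a PFR/batch, dC_C/dC_A = −r_C/(r_B+r_C) = −k₂/(k₂+k₁·C_A).
Integrating from C_{A0} to C_A: C_C = (1.35/1.69)·ln[(1.35+1.69·3.50)/(1.35+1.69·2.40)] = 0.7988·ln(7.265/5.408) = 0.2358 mol/L.
Then C_B = (C_{A0}−C_A) − C_C = 1.099 − 0.2358 = 0.8632 mol/L.
Y_B = C_B/C_{A0} = 0.8632/3.50 = 0.247.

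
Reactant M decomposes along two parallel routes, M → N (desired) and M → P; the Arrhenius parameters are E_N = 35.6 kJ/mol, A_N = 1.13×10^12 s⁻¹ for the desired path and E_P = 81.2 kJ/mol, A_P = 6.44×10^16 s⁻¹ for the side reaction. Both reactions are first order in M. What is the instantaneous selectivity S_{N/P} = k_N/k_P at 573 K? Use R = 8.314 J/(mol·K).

k_N/k_P = (A_N/A_P)·exp[−(E_N−E_P)/(RT)] = (A_N/A_P)·exp[(E_P−E_N)/(RT)].
(E_P−E_N)/(RT) = (81.2−35.6)×10³/(8.314×573) = 45600/4764 = 9.572.
k_N/k_P = (1.13×10^12/6.44×10^16)·exp(9.572) = 1.755×10^-5 × 14356 = 0.252.

0.252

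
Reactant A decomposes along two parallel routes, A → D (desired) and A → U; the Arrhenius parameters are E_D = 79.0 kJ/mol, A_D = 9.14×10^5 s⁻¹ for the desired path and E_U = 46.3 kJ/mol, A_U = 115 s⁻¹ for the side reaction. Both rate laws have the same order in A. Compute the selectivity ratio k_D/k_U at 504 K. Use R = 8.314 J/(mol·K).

3.24

k_D/k_U = (A_D/A_U)·exp[−(E_D−E_U)/(RT)] = (A_D/A_U)·exp[(E_U−E_D)/(RT)].
(E_U−E_D)/(RT) = (46.3−79.0)×10³/(8.314×504) = -32700/4190 = -7.804.
k_D/k_U = (9.14×10^5/115)·exp(-7.804) = 7948 × 4.082×10^-4 = 3.24.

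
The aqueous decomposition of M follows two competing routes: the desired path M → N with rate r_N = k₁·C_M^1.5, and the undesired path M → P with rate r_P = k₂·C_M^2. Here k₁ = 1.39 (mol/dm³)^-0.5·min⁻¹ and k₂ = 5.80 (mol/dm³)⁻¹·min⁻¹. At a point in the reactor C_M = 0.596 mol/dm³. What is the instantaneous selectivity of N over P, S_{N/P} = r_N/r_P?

0.310

S_{N/P} = r_N/r_P = (k₁·C_M^1.5)/(k₂·C_M^2) = (k₁/k₂)·C_M^-0.5.
= (1.39×0.5960^1.5) / (5.80×0.5960^2) = 0.6396/2.060 = 0.310.
The undesired path is higher order in M, so low C_M (CSTR or dilute feed) favours N.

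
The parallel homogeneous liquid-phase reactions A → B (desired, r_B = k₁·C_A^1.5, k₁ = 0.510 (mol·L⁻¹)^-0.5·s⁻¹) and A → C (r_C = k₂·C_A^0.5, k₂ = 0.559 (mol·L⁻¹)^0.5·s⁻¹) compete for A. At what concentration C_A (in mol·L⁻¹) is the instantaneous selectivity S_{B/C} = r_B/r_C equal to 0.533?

0.584 mol·L⁻¹

S_{B/C} = (k₁/k₂)·C_A ⇒ C_A = S·k₂/k₁.
= 0.533×0.559/0.510 = 0.584 mol·L⁻¹.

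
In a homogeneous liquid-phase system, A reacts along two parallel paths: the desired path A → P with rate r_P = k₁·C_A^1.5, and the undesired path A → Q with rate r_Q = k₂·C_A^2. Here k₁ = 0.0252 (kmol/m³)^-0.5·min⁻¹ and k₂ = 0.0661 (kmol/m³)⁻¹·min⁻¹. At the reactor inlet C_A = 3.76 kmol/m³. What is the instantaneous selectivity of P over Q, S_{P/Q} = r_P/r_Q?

0.197

S_{P/Q} = r_P/r_Q = (k₁·C_A^1.5)/(k₂·C_A^2) = (k₁/k₂)·C_A^-0.5.
= (0.0252×3.760^1.5) / (0.0661×3.760^2) = 0.1837/0.9345 = 0.197.
The undesired path is higher order in A, so low C_A (CSTR or dilute feed) favours P.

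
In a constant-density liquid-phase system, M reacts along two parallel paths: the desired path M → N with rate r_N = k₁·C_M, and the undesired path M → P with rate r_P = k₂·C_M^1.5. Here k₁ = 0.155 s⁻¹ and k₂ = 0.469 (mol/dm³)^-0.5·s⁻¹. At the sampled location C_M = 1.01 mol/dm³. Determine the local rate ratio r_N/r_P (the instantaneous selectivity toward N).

S_{N/P} = r_N/r_P = (k₁·C_M)/(k₂·C_M^1.5) = (k₁/k₂)·C_M^-0.5.
= (0.155×1.010) / (0.469×1.010^1.5) = 0.1565/0.4761 = 0.329.
The undesired path is higher order in M, so low C_M (CSTR or dilute feed) favours N.

0.329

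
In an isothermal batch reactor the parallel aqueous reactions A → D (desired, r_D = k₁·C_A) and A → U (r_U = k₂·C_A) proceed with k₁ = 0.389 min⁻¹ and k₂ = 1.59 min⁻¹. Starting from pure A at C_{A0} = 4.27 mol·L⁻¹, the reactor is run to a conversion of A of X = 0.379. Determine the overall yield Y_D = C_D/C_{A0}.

0.0745

C_A = C_{A0}(1−X) = 2.652 mol·L⁻¹.
Both paths are first order in A, so the instantaneous fraction to D is constant: dC_D/d(−C_A) = k₁/(k₁+k₂) = 0.1966.
C_D = 0.1966·(C_{A0}−C_A) = 0.1966×1.618 = 0.318 mol·L⁻¹.
Y_D = C_D/C_{A0} = 0.3181/4.27 = 0.0745.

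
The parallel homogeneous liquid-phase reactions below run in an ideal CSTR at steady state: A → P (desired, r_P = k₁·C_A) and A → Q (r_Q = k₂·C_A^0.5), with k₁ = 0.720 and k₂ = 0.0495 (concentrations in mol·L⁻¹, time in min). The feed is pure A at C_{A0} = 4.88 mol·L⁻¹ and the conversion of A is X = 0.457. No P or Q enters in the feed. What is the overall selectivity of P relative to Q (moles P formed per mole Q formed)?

Exit C_A = C_{A0}(1−X) = 4.88×0.543 = 2.650 mol·L⁻¹.
In a CSTR the entire volume is at exit conditions, so r_P = 0.720×2.650 = 1.908 and r_Q = 0.0495×2.650^0.5 = 0.08058.
Overall selectivity = C_P/C_Q = r_Pτ/(r_Qτ) = r_P/r_Q = 23.7.

23.7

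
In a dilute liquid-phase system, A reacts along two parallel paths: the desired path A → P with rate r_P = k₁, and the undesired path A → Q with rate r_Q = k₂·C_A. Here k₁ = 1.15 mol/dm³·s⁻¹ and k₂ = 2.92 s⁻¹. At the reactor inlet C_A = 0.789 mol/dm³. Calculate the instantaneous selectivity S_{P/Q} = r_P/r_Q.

S_{P/Q} = r_P/r_Q = (k₁)/(k₂·C_A) = (k₁/k₂)·C_A⁻¹.
= (1.15) / (2.92×0.7890) = 1.150/2.304 = 0.499.
The undesired path is higher order in A, so low C_A (CSTR or dilute feed) favours P.

0.499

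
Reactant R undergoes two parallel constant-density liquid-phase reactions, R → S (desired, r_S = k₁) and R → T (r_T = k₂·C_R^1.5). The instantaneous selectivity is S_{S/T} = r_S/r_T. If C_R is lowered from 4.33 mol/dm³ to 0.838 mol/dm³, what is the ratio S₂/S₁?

S_{S/T} = (k₁/k₂)·C_R^-1.5, so S₂/S₁ = (C_{R,2}/C_{R,1})^-1.5.
= (0.838/4.33)^(-1.5) = (0.1935)^(-1.5) = 11.7.
Selectivity toward S rises as C_R falls — low-concentration operation is favoured.

11.7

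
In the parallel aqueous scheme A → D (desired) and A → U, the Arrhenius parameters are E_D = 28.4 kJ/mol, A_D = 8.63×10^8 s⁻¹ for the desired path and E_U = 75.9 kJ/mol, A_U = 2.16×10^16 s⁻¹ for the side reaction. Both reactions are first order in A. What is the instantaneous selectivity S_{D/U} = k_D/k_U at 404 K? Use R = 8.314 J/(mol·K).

0.0554

k_D/k_U = (A_D/A_U)·exp[−(E_D−E_U)/(RT)] = (A_D/A_U)·exp[(E_U−E_D)/(RT)].
(E_U−E_D)/(RT) = (75.9−28.4)×10³/(8.314×404) = 47500/3359 = 14.14.
k_D/k_U = (8.63×10^8/2.16×10^16)·exp(14.14) = 3.995×10^-8 × 1.386×10^6 = 0.0554.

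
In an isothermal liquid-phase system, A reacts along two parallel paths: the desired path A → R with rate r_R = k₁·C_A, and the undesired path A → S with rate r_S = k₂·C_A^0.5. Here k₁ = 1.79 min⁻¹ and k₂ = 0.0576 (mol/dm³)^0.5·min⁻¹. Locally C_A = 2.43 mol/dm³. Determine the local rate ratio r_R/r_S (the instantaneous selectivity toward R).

S_{R/S} = r_R/r_S = (k₁·C_A)/(k₂·C_A^0.5) = (k₁/k₂)·C_A^0.5.
= (1.79×2.430) / (0.0576×2.430^0.5) = 4.350/0.08979 = 48.4.
Since the desired path is higher order in A, keeping C_A high (PFR or concentrated feed) favours R.

48.4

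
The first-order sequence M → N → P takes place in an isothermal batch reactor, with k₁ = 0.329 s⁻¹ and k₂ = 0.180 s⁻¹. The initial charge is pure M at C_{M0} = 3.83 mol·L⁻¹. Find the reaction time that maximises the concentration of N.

4.05 s

Setting dC_N/dt = 0 gives t_opt = ln(k₂/k₁)/(k₂−k₁).
= ln(0.180/0.329)/(0.180−0.329) = ln(0.5471)/-0.1490 = -0.6031/-0.1490 = 4.05 s.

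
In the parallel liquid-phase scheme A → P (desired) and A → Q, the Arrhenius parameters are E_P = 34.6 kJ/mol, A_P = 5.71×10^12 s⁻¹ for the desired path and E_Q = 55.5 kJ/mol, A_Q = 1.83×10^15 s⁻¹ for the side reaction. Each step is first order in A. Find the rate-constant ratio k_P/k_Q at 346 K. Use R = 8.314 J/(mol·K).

Since both paths have the same order in A, the concentration cancels and S_{P/Q} = k_P/k_Q = (A_P/A_Q)·exp[(E_Q−E_P)/(RT)].
(E_Q−E_P)/(RT) = (55.5−34.6)×10³/(8.314×346) = 20900/2877 = 7.265.
k_P/k_Q = (5.71×10^12/1.83×10^15)·exp(7.265) = 0.003120 × 1430 = 4.46.
Since E_P < E_Q, lowering the temperature improves selectivity toward P.

4.46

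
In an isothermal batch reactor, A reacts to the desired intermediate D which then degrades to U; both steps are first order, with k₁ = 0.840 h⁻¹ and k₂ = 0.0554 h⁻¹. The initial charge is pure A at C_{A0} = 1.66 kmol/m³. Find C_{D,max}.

1.37 kmol/m³

At the optimum, C_{D,max}/C_{A0} = (k₁/k₂)^[k₂/(k₂−k₁)].
= (0.840/0.0554)^(0.0554/(0.0554−0.840)) = (15.16)^(-0.07061) = 0.8253.
C_{D,max} = 0.8253×1.66 = 1.37 kmol/m³.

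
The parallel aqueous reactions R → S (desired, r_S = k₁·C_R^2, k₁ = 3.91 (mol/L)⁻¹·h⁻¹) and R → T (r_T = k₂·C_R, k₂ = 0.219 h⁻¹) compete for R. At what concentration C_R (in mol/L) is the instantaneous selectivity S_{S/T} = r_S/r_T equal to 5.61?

0.314 mol/L

S_{S/T} = (k₁/k₂)·C_R ⇒ C_R = S·k₂/k₁.
= 5.61×0.219/3.91 = 0.314 mol/L.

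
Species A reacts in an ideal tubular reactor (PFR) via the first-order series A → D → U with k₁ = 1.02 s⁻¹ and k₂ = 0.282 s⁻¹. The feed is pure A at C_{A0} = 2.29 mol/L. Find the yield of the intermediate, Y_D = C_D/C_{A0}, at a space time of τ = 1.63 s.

0.611

For first-order series with pure A initially, C_D(τ) = k₁C_{A0}/(k₂−k₁)·(e^(−k₁τ) − e^(−k₂τ)).
e^(−k₁τ) = e^(−1.02×1.63) = e^(−1.663) = 0.1896; e^(−k₂τ) = e^(−0.4597) = 0.6315.
C_D = 1.02×2.29/(0.282−1.02) × (0.1896−0.6315) = (-3.165)×(-0.4419) = 1.398 mol/L.
Y_D = C_D/C_{A0} = 1.398/2.29 = 0.611.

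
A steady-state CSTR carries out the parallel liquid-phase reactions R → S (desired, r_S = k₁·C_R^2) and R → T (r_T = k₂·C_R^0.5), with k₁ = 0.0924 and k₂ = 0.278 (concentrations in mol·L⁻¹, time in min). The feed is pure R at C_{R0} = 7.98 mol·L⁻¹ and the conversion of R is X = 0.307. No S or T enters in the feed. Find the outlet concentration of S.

1.99 mol·L⁻¹

Exit C_R = C_{R0}(1−X) = 7.98×0.693 = 5.530 mol·L⁻¹.
A CSTR operates uniformly at the exit composition, giving r_S = 2.826 and r_T = 0.6538 (each k·C_R^n at C_R = 5.530).
Fraction of consumed R going to S: r_S/(r_S+r_T) = 0.8121.
C_S = 0.8121·C_{R0}·X = 0.8121×7.98×0.307 = 1.99 mol·L⁻¹.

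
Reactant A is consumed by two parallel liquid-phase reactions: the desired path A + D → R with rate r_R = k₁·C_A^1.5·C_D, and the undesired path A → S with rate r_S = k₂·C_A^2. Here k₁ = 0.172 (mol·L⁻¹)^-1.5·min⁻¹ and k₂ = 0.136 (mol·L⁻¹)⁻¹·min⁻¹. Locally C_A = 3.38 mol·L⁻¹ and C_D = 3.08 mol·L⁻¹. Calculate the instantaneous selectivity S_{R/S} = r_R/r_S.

S_{R/S} = r_R/r_S = (k₁·C_A^1.5·C_D)/(k₂·C_A^2) = (k₁/k₂)·C_A^-0.5·C_D.
= (0.172×3.380^1.5×3.080) / (0.136×3.380^2) = 3.292/1.554 = 2.12.
The undesired path is higher order in A, so low C_A (CSTR or dilute feed) favours R.

2.12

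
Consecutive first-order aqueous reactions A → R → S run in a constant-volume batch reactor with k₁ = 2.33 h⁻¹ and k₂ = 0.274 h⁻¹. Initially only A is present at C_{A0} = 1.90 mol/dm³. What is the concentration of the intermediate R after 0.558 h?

1.26 mol/dm³

Solving the coupled first-order balances gives C_R(t) = [k₁/(k₂−k₁)]·C_{A0}·(e^(−k₁t) − e^(−k₂t)).
e^(−k₁t) = e^(−2.33×0.558) = e^(−1.300) = 0.2725; e^(−k₂t) = e^(−0.1529) = 0.8582.
C_R = 2.33×1.90/(0.274−2.33) × (0.2725−0.8582) = (-2.153)×(-0.5857) = 1.261 mol/dm³.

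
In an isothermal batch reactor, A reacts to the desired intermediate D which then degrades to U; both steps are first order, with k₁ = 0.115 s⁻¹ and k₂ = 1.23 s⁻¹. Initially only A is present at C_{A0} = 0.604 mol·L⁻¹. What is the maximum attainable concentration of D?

For a first-order series the maximum intermediate yield is C_{D,max}/C_{A0} = (k₁/k₂)^[k₂/(k₂−k₁)].
= (0.115/1.23)^(1.23/(1.23−0.115)) = (0.09350)^(1.103) = 0.07322.
C_{D,max} = 0.07322×0.604 = 0.0442 mol·L⁻¹.

0.0442 mol·L⁻¹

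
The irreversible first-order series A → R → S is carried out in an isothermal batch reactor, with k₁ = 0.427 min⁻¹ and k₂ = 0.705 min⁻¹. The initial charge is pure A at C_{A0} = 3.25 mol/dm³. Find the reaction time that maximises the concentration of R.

1.80 min

Setting dC_R/dt = 0 gives t_opt = ln(k₂/k₁)/(k₂−k₁).
= ln(0.705/0.427)/(0.705−0.427) = ln(1.651)/0.2780 = 0.5014/0.2780 = 1.80 min.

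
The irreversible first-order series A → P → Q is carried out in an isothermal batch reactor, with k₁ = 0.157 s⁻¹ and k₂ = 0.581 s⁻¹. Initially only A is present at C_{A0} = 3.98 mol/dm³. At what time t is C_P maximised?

3.09 s

For first-order series the maximum of C_P occurs at t_opt = ln(k₂/k₁)/(k₂−k₁).
= ln(0.581/0.157)/(0.581−0.157) = ln(3.701)/0.4240 = 1.309/0.4240 = 3.09 s.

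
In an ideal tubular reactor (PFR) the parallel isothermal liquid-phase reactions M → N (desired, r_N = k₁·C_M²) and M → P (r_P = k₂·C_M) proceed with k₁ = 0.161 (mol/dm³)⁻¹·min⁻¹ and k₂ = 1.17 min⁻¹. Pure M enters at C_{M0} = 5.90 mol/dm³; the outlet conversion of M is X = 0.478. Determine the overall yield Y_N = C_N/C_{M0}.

C_M = C_{M0}(1−X) = 3.080 mol/dm³.
Along a PFR/batch, dC_P/dC_M = −r_P/(r_N+r_P) = −k₂/(k₂+k₁·C_M).
Integrating from C_{M0} to C_M: C_P = (1.17/0.161)·ln[(1.17+0.161·5.90)/(1.17+0.161·3.08)] = 7.267·ln(2.120/1.666) = 1.752 mol/dm³.
Then C_N = (C_{M0}−C_M) − C_P = 2.820 − 1.752 = 1.069 mol/dm³.
Y_N = C_N/C_{M0} = 1.069/5.90 = 0.181.

0.181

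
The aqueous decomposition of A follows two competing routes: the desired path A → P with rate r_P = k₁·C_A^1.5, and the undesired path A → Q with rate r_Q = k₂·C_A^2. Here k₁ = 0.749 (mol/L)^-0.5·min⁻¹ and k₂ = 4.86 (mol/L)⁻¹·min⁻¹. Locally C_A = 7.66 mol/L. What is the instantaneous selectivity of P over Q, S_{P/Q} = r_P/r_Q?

S_{P/Q} = r_P/r_Q = (k₁·C_A^1.5)/(k₂·C_A^2) = (k₁/k₂)·C_A^-0.5.
= (0.749×7.660^1.5) / (4.86×7.660^2) = 15.88/285.2 = 0.0557.
The undesired path is higher order in A, so low C_A (CSTR or dilute feed) favours P.

0.0557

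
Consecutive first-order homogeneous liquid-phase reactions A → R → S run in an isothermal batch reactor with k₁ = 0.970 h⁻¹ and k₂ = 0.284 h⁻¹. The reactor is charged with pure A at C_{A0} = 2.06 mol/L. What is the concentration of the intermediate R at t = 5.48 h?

0.600 mol/L

The intermediate concentration in a first-order A→B→C sequence is C_R = k₁C_{A0}(e^(−k₁t) − e^(−k₂t))/(k₂−k₁).
e^(−k₁t) = e^(−0.970×5.48) = e^(−5.316) = 0.004914; e^(−k₂t) = e^(−1.556) = 0.2109.
C_R = 0.970×2.06/(0.284−0.970) × (0.004914−0.2109) = (-2.913)×(-0.2060) = 0.6000 mol/L.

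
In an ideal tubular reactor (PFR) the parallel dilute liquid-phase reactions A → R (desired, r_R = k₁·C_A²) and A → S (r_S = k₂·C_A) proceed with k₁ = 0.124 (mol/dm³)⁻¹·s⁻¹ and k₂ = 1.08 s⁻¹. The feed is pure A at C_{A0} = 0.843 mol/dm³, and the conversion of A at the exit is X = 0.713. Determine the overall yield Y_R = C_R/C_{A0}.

C_A = C_{A0}(1−X) = 0.2419 mol/dm³.
Along a PFR/batch, dC_S/dC_A = −r_S/(r_R+r_S) = −k₂/(k₂+k₁·C_A).
Integrating from C_{A0} to C_A: C_S = (1.08/0.124)·ln[(1.08+0.124·0.843)/(1.08+0.124·0.242)] = 8.710·ln(1.185/1.110) = 0.5660 mol/dm³.
Then C_R = (C_{A0}−C_A) − C_S = 0.6011 − 0.5660 = 0.03504 mol/dm³.
Y_R = C_R/C_{A0} = 0.03504/0.843 = 0.0416.

0.0416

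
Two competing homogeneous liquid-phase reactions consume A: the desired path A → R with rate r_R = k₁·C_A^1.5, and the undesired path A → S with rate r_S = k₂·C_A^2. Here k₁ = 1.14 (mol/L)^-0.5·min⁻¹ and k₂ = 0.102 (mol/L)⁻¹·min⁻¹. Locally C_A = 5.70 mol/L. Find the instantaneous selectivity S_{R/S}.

S_{R/S} = r_R/r_S = (k₁·C_A^1.5)/(k₂·C_A^2) = (k₁/k₂)·C_A^-0.5.
= (1.14×5.700^1.5) / (0.102×5.700^2) = 15.51/3.314 = 4.68.
The undesired path is higher order in A, so low C_A (CSTR or dilute feed) favours R.

4.68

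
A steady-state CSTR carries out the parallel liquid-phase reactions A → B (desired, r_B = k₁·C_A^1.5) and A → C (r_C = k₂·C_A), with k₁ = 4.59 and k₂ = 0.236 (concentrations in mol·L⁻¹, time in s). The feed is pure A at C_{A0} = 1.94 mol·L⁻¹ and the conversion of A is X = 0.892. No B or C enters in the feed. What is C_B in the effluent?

1.56 mol·L⁻¹

Exit C_A = C_{A0}(1−X) = 1.94×0.108 = 0.2095 mol·L⁻¹.
Rates in a CSTR are evaluated at the outlet concentration: r_B = 4.59×0.2095^1.5 = 0.4402, r_C = 0.236×0.2095 = 0.04945.
Fraction of consumed A going to B: r_B/(r_B+r_C) = 0.8990.
C_B = 0.8990·C_{A0}·X = 0.8990×1.94×0.892 = 1.56 mol·L⁻¹.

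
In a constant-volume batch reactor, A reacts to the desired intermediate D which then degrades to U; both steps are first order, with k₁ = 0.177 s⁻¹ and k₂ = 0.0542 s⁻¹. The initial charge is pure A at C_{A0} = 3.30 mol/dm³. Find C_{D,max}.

Evaluating C_D at t_opt = ln(k₂/k₁)/(k₂−k₁) gives C_{D,max}/C_{A0} = (k₁/k₂)^[k₂/(k₂−k₁)].
= (0.177/0.0542)^(0.0542/(0.0542−0.177)) = (3.266)^(-0.4414) = 0.5931.
C_{D,max} = 0.5931×3.30 = 1.96 mol/dm³.

1.96 mol/dm³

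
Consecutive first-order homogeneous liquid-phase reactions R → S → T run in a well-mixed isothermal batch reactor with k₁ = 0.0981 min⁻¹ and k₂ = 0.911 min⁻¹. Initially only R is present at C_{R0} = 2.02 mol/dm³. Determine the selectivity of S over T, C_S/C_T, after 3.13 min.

For first-order series with pure R initially, C_S(t) = k₁C_{R0}/(k₂−k₁)·(e^(−k₁t) − e^(−k₂t)).
e^(−k₁t) = e^(−0.0981×3.13) = e^(−0.3071) = 0.7356; e^(−k₂t) = e^(−2.851) = 0.05776.
C_S = 0.0981×2.02/(0.911−0.0981) × (0.7356−0.05776) = 0.2438×0.6778 = 0.1652 mol/dm³.
C_R = C_{R0}e^(−k₁t) = 1.486 mol/dm³, so C_T = C_{R0}−C_R−C_S = 0.3688 mol/dm³; C_S/C_T = 0.448.

0.448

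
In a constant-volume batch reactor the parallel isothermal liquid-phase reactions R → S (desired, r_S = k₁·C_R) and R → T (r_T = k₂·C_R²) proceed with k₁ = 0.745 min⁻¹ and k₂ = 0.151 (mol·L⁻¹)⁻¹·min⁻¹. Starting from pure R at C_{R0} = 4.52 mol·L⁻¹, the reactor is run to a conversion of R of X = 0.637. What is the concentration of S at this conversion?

C_R = C_{R0}(1−X) = 1.641 mol·L⁻¹.
Along a PFR/batch, dC_S/dC_R = −r_S/(r_S+r_T) = −k₁/(k₁+k₂·C_R).
Integrating from C_{R0} to C_R: C_S = (0.745/0.151)·ln[(0.745+0.151·4.52)/(0.745+0.151·1.64)] = 4.934·ln(1.428/0.9928) = 1.792 mol·L⁻¹.

1.79 mol·L⁻¹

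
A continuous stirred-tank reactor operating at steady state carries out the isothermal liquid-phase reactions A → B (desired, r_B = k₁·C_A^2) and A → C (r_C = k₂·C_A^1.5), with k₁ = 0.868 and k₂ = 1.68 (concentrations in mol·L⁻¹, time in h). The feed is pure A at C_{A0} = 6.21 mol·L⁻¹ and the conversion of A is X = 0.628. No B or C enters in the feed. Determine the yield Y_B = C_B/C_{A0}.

0.276

Exit C_A = C_{A0}(1−X) = 6.21×0.372 = 2.310 mol·L⁻¹.
In a CSTR the entire volume is at exit conditions, so r_B = 0.868×2.310^2 = 4.632 and r_C = 1.68×2.310^1.5 = 5.899.
Fraction of consumed A going to B: r_B/(r_B+r_C) = 0.4399.
C_B = 0.4399·C_{A0}·X = 0.4399×6.21×0.628 = 1.72 mol·L⁻¹; Y_B = C_B/C_{A0} = 0.276.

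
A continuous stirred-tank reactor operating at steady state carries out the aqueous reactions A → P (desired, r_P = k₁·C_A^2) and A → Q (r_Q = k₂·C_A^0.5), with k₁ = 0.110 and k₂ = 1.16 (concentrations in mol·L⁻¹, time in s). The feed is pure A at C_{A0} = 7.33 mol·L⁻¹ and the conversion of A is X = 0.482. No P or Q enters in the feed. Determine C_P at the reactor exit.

Exit C_A = C_{A0}(1−X) = 7.33×0.518 = 3.797 mol·L⁻¹.
A CSTR operates uniformly at the exit composition, giving r_P = 1.586 and r_Q = 2.260 (each k·C_A^n at C_A = 3.797).
Fraction of consumed A going to P: r_P/(r_P+r_Q) = 0.4123.
C_P = 0.4123·C_{A0}·X = 0.4123×7.33×0.482 = 1.46 mol·L⁻¹.

1.46 mol·L⁻¹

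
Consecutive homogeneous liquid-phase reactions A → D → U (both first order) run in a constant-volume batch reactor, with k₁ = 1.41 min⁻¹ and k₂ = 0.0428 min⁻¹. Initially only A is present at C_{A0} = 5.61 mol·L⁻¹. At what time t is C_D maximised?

The intermediate peaks when r₁ = r₂, i.e. k₁e^(−k₁t) = k₂e^(−k₂t), giving t_opt = ln(k₂/k₁)/(k₂−k₁).
= ln(0.0428/1.41)/(0.0428−1.41) = ln(0.03035)/-1.367 = -3.495/-1.367 = 2.56 min.

2.56 min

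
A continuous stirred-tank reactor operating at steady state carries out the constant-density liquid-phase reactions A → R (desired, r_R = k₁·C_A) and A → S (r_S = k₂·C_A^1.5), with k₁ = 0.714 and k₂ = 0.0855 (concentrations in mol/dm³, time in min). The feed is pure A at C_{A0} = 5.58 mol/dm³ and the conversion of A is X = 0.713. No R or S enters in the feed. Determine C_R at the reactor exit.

Exit C_A = C_{A0}(1−X) = 5.58×0.287 = 1.601 mol/dm³.
A CSTR operates uniformly at the exit composition, giving r_R = 1.143 and r_S = 0.1733 (each k·C_A^n at C_A = 1.601).
Fraction of consumed A going to R: r_R/(r_R+r_S) = 0.8684.
C_R = 0.8684·C_{A0}·X = 0.8684×5.58×0.713 = 3.45 mol/dm³.

3.45 mol/dm³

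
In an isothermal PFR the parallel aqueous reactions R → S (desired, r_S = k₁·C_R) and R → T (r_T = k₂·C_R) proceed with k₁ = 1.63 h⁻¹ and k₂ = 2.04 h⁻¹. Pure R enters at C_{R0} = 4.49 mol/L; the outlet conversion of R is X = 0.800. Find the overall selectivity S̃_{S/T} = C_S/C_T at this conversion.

C_R = C_{R0}(1−X) = 0.8980 mol/L.
Both paths are first order in R, so the instantaneous fraction to S is constant: dC_S/d(−C_R) = k₁/(k₁+k₂) = 0.4441.
C_S = 0.4441·(C_{R0}−C_R) = 0.4441×3.592 = 1.60 mol/L.
C_T = (C_{R0}−C_R)−C_S = 1.997 mol/L; S̃_{S/T} = 1.595/1.997 = 0.799.

0.799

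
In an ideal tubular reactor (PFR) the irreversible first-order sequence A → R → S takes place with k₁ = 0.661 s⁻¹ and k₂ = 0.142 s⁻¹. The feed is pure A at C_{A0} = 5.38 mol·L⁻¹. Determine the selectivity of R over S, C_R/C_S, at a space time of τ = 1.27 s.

9.38

For first-order series with pure A initially, C_R(τ) = k₁C_{A0}/(k₂−k₁)·(e^(−k₁τ) − e^(−k₂τ)).
e^(−k₁τ) = e^(−0.661×1.27) = e^(−0.8395) = 0.4319; e^(−k₂τ) = e^(−0.1803) = 0.8350.
C_R = 0.661×5.38/(0.142−0.661) × (0.4319−0.8350) = (-6.852)×(-0.4030) = 2.762 mol·L⁻¹.
C_A = C_{A0}e^(−k₁τ) = 2.324 mol·L⁻¹, so C_S = C_{A0}−C_A−C_R = 0.2945 mol·L⁻¹; C_R/C_S = 9.38.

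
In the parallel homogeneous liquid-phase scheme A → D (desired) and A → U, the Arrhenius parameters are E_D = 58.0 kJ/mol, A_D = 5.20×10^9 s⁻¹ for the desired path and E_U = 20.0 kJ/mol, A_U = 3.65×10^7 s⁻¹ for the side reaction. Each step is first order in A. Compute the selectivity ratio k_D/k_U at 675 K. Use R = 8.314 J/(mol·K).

Since both paths have the same order in A, the concentration cancels and S_{D/U} = k_D/k_U = (A_D/A_U)·exp[(E_U−E_D)/(RT)].
(E_U−E_D)/(RT) = (20.0−58.0)×10³/(8.314×675) = -38000/5612 = -6.771.
k_D/k_U = (5.20×10^9/3.65×10^7)·exp(-6.771) = 142.5 × 0.001146 = 0.163.

0.163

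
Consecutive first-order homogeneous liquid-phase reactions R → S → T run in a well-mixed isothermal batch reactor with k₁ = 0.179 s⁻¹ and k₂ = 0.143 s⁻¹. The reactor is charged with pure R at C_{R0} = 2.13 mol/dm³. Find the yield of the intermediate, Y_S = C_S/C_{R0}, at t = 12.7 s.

Solving the coupled first-order balances gives C_S(t) = [k₁/(k₂−k₁)]·C_{R0}·(e^(−k₁t) − e^(−k₂t)).
e^(−k₁t) = e^(−0.179×12.7) = e^(−2.273) = 0.1030; e^(−k₂t) = e^(−1.816) = 0.1627.
C_S = 0.179×2.13/(0.143−0.179) × (0.1030−0.1627) = (-10.59)×(-0.05969) = 0.6321 mol/dm³.
Y_S = C_S/C_{R0} = 0.6321/2.13 = 0.297.

0.297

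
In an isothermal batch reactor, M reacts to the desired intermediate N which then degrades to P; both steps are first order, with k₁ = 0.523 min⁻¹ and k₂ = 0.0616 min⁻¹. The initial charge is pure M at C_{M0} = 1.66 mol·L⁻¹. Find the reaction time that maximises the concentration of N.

For first-order series the maximum of C_N occurs at t_opt = ln(k₂/k₁)/(k₂−k₁).
= ln(0.0616/0.523)/(0.0616−0.523) = ln(0.1178)/-0.4614 = -2.139/-0.4614 = 4.64 min.

4.64 min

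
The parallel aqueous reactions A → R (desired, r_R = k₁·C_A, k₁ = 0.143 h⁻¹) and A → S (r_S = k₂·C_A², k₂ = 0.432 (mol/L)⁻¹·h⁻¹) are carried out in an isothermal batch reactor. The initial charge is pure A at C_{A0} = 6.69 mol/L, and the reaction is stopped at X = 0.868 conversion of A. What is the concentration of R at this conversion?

0.581 mol/L

C_A = C_{A0}(1−X) = 0.8831 mol/L.
Along a PFR/batch, dC_R/dC_A = −r_R/(r_R+r_S) = −k₁/(k₁+k₂·C_A).
Integrating from C_{A0} to C_A: C_R = (0.143/0.432)·ln[(0.143+0.432·6.69)/(0.143+0.432·0.883)] = 0.3310·ln(3.033/0.5245) = 0.5809 mol/L.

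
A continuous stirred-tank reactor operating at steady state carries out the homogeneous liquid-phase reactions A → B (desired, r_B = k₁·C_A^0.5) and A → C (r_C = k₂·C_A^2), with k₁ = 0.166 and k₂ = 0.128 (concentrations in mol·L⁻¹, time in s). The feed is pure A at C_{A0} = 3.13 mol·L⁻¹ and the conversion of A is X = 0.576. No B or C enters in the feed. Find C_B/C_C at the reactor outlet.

0.848

Exit C_A = C_{A0}(1−X) = 3.13×0.424 = 1.327 mol·L⁻¹.
A CSTR operates uniformly at the exit composition, giving r_B = 0.1912 and r_C = 0.2254 (each k·C_A^n at C_A = 1.327).
Overall selectivity = C_B/C_C = r_Bτ/(r_Cτ) = r_B/r_C = 0.848.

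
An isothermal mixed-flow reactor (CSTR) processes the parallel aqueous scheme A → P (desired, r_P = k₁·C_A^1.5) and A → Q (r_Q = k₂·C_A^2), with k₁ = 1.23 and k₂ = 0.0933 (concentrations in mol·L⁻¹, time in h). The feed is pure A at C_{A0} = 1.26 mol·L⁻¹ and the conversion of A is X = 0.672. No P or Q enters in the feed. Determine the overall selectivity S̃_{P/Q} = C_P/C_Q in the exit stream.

Exit C_A = C_{A0}(1−X) = 1.26×0.328 = 0.4133 mol·L⁻¹.
Rates in a CSTR are evaluated at the outlet concentration: r_P = 1.23×0.4133^1.5 = 0.3268, r_Q = 0.0933×0.4133^2 = 0.01594.
Overall selectivity = C_P/C_Q = r_Pτ/(r_Qτ) = r_P/r_Q = 20.5.

20.5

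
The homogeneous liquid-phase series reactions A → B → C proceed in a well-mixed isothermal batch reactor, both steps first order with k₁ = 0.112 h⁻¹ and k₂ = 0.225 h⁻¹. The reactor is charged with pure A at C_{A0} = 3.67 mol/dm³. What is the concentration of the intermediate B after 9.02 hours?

The intermediate concentration in a first-order A→B→C sequence is C_B = k₁C_{A0}(e^(−k₁t) − e^(−k₂t))/(k₂−k₁).
e^(−k₁t) = e^(−0.112×9.02) = e^(−1.010) = 0.3641; e^(−k₂t) = e^(−2.030) = 0.1314.
C_B = 0.112×3.67/(0.225−0.112) × (0.3641−0.1314) = 3.638×0.2327 = 0.8466 mol/dm³.

0.847 mol/dm³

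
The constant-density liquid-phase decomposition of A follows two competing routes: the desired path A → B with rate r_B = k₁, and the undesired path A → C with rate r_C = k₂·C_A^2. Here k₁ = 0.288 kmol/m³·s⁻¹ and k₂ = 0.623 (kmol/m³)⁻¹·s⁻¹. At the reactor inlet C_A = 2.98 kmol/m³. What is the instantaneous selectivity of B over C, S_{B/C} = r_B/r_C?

S_{B/C} = r_B/r_C = (k₁)/(k₂·C_A^2) = (k₁/k₂)·C_A^-2.
= (0.288) / (0.623×2.980^2) = 0.2880/5.532 = 0.0521.

0.0521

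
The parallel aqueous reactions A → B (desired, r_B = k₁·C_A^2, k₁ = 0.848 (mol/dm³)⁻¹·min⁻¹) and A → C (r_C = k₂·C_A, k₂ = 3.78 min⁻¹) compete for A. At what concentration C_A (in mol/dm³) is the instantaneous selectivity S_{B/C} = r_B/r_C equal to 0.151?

0.673 mol/dm³

S_{B/C} = (k₁/k₂)·C_A ⇒ C_A = S·k₂/k₁.
= 0.151×3.78/0.848 = 0.673 mol/dm³.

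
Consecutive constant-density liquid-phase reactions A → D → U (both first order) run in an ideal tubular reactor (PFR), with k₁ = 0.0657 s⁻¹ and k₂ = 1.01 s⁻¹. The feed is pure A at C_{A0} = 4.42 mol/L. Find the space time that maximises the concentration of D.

2.89 s

For first-order series the maximum of C_D occurs at τ_opt = ln(k₂/k₁)/(k₂−k₁).
= ln(1.01/0.0657)/(1.01−0.0657) = ln(15.37)/0.9443 = 2.733/0.9443 = 2.89 s.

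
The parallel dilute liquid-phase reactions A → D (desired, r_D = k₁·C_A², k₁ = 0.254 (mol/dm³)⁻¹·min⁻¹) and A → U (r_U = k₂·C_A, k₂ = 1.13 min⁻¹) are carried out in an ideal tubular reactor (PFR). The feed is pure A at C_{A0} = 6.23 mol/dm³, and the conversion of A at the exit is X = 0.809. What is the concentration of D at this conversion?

C_A = C_{A0}(1−X) = 1.190 mol/dm³.
Along a PFR/batch, dC_U/dC_A = −r_U/(r_D+r_U) = −k₂/(k₂+k₁·C_A).
Integrating from C_{A0} to C_A: C_U = (1.13/0.254)·ln[(1.13+0.254·6.23)/(1.13+0.254·1.19)] = 4.449·ln(2.712/1.432) = 2.841 mol/dm³.
Then C_D = (C_{A0}−C_A) − C_U = 5.040 − 2.841 = 2.199 mol/dm³.

2.20 mol/dm³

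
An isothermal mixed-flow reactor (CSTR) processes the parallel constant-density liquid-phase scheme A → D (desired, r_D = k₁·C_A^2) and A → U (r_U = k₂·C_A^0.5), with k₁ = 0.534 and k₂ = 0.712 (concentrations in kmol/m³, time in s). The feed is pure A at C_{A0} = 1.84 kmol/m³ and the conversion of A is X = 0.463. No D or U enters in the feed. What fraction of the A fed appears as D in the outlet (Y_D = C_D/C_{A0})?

0.196

Exit C_A = C_{A0}(1−X) = 1.84×0.537 = 0.9881 kmol/m³.
A CSTR operates uniformly at the exit composition, giving r_D = 0.5213 and r_U = 0.7077 (each k·C_A^n at C_A = 0.9881).
Fraction of consumed A going to D: r_D/(r_D+r_U) = 0.4242.
C_D = 0.4242·C_{A0}·X = 0.4242×1.84×0.463 = 0.361 kmol/m³; Y_D = C_D/C_{A0} = 0.196.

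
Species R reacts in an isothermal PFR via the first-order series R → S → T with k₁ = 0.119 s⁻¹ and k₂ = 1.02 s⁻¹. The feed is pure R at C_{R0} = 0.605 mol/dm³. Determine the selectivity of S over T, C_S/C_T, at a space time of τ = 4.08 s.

0.259

For first-order series with pure R initially, C_S(τ) = k₁C_{R0}/(k₂−k₁)·(e^(−k₁τ) − e^(−k₂τ)).
e^(−k₁τ) = e^(−0.119×4.08) = e^(−0.4855) = 0.6154; e^(−k₂τ) = e^(−4.162) = 0.01558.
C_S = 0.119×0.605/(1.02−0.119) × (0.6154−0.01558) = 0.07991×0.5998 = 0.04793 mol/dm³.
C_R = C_{R0}e^(−k₁τ) = 0.3723 mol/dm³, so C_T = C_{R0}−C_R−C_S = 0.1848 mol/dm³; C_S/C_T = 0.259.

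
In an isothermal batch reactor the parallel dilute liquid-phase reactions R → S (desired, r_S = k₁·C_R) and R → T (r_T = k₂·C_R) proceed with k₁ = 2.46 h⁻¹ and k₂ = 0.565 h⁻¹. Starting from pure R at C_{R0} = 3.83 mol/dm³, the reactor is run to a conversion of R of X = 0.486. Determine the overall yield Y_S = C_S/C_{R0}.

C_R = C_{R0}(1−X) = 1.969 mol/dm³.
Both paths are first order in R, so the instantaneous fraction to S is constant: dC_S/d(−C_R) = k₁/(k₁+k₂) = 0.8132.
C_S = 0.8132·(C_{R0}−C_R) = 0.8132×1.861 = 1.51 mol/dm³.
Y_S = C_S/C_{R0} = 1.514/3.83 = 0.395.

0.395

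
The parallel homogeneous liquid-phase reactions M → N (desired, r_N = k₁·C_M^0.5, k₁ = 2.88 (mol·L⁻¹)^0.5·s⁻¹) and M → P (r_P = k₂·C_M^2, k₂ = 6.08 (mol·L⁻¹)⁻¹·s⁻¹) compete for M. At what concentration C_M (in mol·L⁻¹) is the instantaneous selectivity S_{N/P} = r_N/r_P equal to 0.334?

S_{N/P} = (k₁/k₂)·C_M^-1.5 ⇒ C_M = (S·k₂/k₁)^(1/(-1.5)).
= (0.334×6.08/2.88)^(-0.6667) = (0.7051)^(-0.6667) = 1.26 mol·L⁻¹.

1.26 mol·L⁻¹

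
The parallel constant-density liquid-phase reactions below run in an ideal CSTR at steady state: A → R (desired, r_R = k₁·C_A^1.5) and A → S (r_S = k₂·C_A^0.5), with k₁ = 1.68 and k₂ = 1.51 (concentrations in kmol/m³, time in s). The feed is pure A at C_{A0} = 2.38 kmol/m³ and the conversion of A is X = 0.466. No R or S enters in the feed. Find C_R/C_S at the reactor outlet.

1.41

Exit C_A = C_{A0}(1−X) = 2.38×0.534 = 1.271 kmol/m³.
In a CSTR the entire volume is at exit conditions, so r_R = 1.68×1.271^1.5 = 2.407 and r_S = 1.51×1.271^0.5 = 1.702.
Overall selectivity = C_R/C_S = r_Rτ/(r_Sτ) = r_R/r_S = 1.41.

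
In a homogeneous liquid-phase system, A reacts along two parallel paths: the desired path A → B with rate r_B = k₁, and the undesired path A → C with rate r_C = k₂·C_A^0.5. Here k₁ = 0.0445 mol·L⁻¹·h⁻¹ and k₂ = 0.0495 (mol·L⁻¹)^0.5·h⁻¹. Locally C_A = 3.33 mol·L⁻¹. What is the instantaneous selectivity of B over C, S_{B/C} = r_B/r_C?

S_{B/C} = r_B/r_C = (k₁)/(k₂·C_A^0.5) = (k₁/k₂)·C_A^-0.5.
= (0.0445) / (0.0495×3.330^0.5) = 0.04450/0.09033 = 0.493.

0.493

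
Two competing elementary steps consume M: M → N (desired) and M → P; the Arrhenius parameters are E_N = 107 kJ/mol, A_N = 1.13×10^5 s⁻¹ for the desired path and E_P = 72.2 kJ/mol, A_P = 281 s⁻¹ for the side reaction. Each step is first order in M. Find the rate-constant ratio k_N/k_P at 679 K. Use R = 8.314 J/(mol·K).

Since both paths have the same order in M, the concentration cancels and S_{N/P} = k_N/k_P = (A_N/A_P)·exp[(E_P−E_N)/(RT)].
(E_P−E_N)/(RT) = (72.2−107)×10³/(8.314×679) = -34800/5645 = -6.165.
k_N/k_P = (1.13×10^5/281)·exp(-6.165) = 402.1 × 0.002103 = 0.846.

0.846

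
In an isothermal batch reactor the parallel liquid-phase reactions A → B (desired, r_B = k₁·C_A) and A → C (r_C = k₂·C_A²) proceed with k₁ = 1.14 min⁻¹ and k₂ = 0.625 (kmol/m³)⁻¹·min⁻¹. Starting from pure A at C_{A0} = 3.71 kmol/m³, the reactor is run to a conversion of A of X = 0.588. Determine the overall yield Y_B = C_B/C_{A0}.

0.246

C_A = C_{A0}(1−X) = 1.529 kmol/m³.
Along a PFR/batch, dC_B/dC_A = −r_B/(r_B+r_C) = −k₁/(k₁+k₂·C_A).
Integrating from C_{A0} to C_A: C_B = (1.14/0.625)·ln[(1.14+0.625·3.71)/(1.14+0.625·1.53)] = 1.824·ln(3.459/2.095) = 0.9142 kmol/m³.
Y_B = C_B/C_{A0} = 0.9142/3.71 = 0.246.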